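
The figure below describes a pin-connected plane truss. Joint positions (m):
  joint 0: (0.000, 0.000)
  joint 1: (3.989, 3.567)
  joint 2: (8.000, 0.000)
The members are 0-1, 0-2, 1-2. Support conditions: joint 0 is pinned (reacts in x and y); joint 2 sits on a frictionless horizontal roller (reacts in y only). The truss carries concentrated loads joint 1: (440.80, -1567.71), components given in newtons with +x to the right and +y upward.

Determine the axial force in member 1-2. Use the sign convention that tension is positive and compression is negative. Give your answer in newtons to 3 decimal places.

-1472.064

N=3 nodes, M=3 members, R=3 reactions → 2N=6, M+R=6
member 0 (0-1): L=5.3512, (cx,cy)=(0.7454,0.6666)
member 1 (0-2): L=8.0000, (cx,cy)=(1.0000,0.0000)
member 2 (1-2): L=5.3676, (cx,cy)=(0.7473,-0.6645)
solve A·x = −loads:
  F[0-1] = -884.3232 N (compression)
  F[0-2] = +1100.0070 N (tension)
  F[1-2] = -1472.0636 N (compression)
  Rx@0 = -440.8000 N
  Ry@0 = +589.4689 N
  Ry@2 = +978.2411 N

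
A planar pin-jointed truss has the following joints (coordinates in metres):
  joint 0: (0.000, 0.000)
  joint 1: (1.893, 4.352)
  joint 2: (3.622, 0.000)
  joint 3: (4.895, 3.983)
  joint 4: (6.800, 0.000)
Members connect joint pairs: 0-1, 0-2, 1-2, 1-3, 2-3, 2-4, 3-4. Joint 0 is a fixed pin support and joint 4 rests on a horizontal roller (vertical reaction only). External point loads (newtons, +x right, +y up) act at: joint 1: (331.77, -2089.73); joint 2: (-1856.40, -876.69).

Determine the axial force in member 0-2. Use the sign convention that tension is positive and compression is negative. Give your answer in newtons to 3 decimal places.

N=5 nodes, M=7 members, R=3 reactions → 2N=10, M+R=10
member 0 (0-1): L=4.7459, (cx,cy)=(0.3989,0.9170)
member 1 (0-2): L=3.6220, (cx,cy)=(1.0000,0.0000)
member 2 (1-2): L=4.6829, (cx,cy)=(0.3692,-0.9293)
member 3 (1-3): L=3.0246, (cx,cy)=(0.9925,-0.1220)
member 4 (2-3): L=4.1815, (cx,cy)=(0.3044,0.9525)
member 5 (2-4): L=3.1780, (cx,cy)=(1.0000,0.0000)
member 6 (3-4): L=4.4151, (cx,cy)=(0.4315,-0.9021)
solve A·x = −loads:
  F[0-1] = -1859.7219 N (compression)
  F[0-2] = -782.8381 N (compression)
  F[1-2] = -285.5255 N (compression)
  F[1-3] = -975.4273 N (compression)
  F[2-3] = +1198.9525 N (tension)
  F[2-4] = +603.1351 N (tension)
  F[3-4] = -1397.8561 N (compression)
  Rx@0 = +1524.6300 N
  Ry@0 = +1705.3769 N
  Ry@4 = +1261.0431 N

-782.838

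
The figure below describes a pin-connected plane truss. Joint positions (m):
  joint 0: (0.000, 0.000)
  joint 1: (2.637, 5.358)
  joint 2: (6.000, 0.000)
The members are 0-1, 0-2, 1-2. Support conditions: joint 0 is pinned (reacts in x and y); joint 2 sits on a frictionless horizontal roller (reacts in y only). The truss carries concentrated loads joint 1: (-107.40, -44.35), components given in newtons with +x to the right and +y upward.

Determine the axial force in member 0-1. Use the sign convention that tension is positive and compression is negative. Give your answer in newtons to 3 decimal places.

N=3 nodes, M=3 members, R=3 reactions → 2N=6, M+R=6
member 0 (0-1): L=5.9718, (cx,cy)=(0.4416,0.8972)
member 1 (0-2): L=6.0000, (cx,cy)=(1.0000,0.0000)
member 2 (1-2): L=6.3260, (cx,cy)=(0.5316,-0.8470)
solve A·x = −loads:
  F[0-1] = -134.6002 N (compression)
  F[0-2] = -47.9635 N (compression)
  F[1-2] = +90.2217 N (tension)
  Rx@0 = +107.4000 N
  Ry@0 = +120.7664 N
  Ry@2 = -76.4164 N

-134.600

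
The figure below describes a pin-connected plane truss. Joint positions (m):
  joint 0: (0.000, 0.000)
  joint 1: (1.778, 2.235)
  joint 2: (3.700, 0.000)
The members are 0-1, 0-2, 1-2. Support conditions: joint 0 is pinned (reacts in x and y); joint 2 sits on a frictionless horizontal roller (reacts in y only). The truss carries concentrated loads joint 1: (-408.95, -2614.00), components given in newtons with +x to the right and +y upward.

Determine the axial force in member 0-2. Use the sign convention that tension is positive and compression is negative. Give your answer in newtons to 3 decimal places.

N=3 nodes, M=3 members, R=3 reactions → 2N=6, M+R=6
member 0 (0-1): L=2.8560, (cx,cy)=(0.6226,0.7826)
member 1 (0-2): L=3.7000, (cx,cy)=(1.0000,0.0000)
member 2 (1-2): L=2.9478, (cx,cy)=(0.6520,-0.7582)
solve A·x = −loads:
  F[0-1] = -2050.7902 N (compression)
  F[0-2] = +867.7852 N (tension)
  F[1-2] = -1330.9186 N (compression)
  Rx@0 = +408.9500 N
  Ry@0 = +1604.8949 N
  Ry@2 = +1009.1051 N

867.785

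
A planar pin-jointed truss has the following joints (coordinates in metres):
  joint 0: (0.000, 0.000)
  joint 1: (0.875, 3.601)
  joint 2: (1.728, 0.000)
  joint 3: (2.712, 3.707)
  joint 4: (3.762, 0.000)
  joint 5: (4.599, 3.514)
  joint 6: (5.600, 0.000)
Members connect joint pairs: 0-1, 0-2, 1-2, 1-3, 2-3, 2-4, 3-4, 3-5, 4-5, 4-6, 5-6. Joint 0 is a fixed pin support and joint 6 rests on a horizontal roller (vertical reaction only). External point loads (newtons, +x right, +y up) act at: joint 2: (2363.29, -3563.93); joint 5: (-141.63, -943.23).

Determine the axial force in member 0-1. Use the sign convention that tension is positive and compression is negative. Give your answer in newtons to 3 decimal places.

-2800.874

N=7 nodes, M=11 members, R=3 reactions → 2N=14, M+R=14
member 0 (0-1): L=3.7058, (cx,cy)=(0.2361,0.9717)
member 1 (0-2): L=1.7280, (cx,cy)=(1.0000,0.0000)
member 2 (1-2): L=3.7006, (cx,cy)=(0.2305,-0.9731)
member 3 (1-3): L=1.8401, (cx,cy)=(0.9983,0.0576)
member 4 (2-3): L=3.8354, (cx,cy)=(0.2566,0.9665)
member 5 (2-4): L=2.0340, (cx,cy)=(1.0000,0.0000)
member 6 (3-4): L=3.8528, (cx,cy)=(0.2725,-0.9621)
member 7 (3-5): L=1.8968, (cx,cy)=(0.9948,-0.1017)
member 8 (4-5): L=3.6123, (cx,cy)=(0.2317,0.9728)
member 9 (4-6): L=1.8380, (cx,cy)=(1.0000,0.0000)
member 10 (5-6): L=3.6538, (cx,cy)=(0.2740,-0.9617)
solve A·x = −loads:
  F[0-1] = -2800.8743 N (compression)
  F[0-2] = +2882.9953 N (tension)
  F[1-2] = +2720.5914 N (tension)
  F[1-3] = -1290.5750 N (compression)
  F[2-3] = +948.3402 N (tension)
  F[2-4] = +903.4966 N (tension)
  F[3-4] = -787.0893 N (compression)
  F[3-5] = -834.9571 N (compression)
  F[4-5] = +778.4827 N (tension)
  F[4-6] = +508.6133 N (tension)
  F[5-6] = -1856.5109 N (compression)
  Rx@0 = -2221.6600 N
  Ry@0 = +2721.6782 N
  Ry@6 = +1785.4818 N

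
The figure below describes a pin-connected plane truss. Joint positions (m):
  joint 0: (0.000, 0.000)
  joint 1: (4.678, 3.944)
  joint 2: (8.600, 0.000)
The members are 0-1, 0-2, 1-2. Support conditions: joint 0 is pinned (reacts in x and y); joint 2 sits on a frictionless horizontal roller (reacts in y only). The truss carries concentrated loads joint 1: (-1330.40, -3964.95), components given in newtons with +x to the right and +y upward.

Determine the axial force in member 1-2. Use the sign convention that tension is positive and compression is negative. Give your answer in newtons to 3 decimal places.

N=3 nodes, M=3 members, R=3 reactions → 2N=6, M+R=6
member 0 (0-1): L=6.1187, (cx,cy)=(0.7645,0.6446)
member 1 (0-2): L=8.6000, (cx,cy)=(1.0000,0.0000)
member 2 (1-2): L=5.5621, (cx,cy)=(0.7051,-0.7091)
solve A·x = −loads:
  F[0-1] = -3751.7993 N (compression)
  F[0-2] = +1537.9936 N (tension)
  F[1-2] = -2181.1602 N (compression)
  Rx@0 = +1330.4000 N
  Ry@0 = +2418.3292 N
  Ry@2 = +1546.6208 N

-2181.160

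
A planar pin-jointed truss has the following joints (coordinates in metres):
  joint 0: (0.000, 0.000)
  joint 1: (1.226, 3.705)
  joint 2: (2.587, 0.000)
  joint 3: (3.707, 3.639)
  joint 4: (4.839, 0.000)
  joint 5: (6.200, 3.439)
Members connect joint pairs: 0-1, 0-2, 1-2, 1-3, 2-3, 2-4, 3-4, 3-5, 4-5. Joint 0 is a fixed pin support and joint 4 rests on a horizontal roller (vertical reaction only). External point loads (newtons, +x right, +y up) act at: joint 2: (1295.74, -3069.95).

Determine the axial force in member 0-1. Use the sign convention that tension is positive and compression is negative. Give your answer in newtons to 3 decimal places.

N=6 nodes, M=9 members, R=3 reactions → 2N=12, M+R=12
member 0 (0-1): L=3.9026, (cx,cy)=(0.3142,0.9494)
member 1 (0-2): L=2.5870, (cx,cy)=(1.0000,0.0000)
member 2 (1-2): L=3.9471, (cx,cy)=(0.3448,-0.9387)
member 3 (1-3): L=2.4819, (cx,cy)=(0.9996,-0.0266)
member 4 (2-3): L=3.8075, (cx,cy)=(0.2942,0.9558)
member 5 (2-4): L=2.2520, (cx,cy)=(1.0000,0.0000)
member 6 (3-4): L=3.8110, (cx,cy)=(0.2970,-0.9549)
member 7 (3-5): L=2.5010, (cx,cy)=(0.9968,-0.0800)
member 8 (4-5): L=3.6985, (cx,cy)=(0.3680,0.9298)
solve A·x = −loads:
  F[0-1] = -1504.8986 N (compression)
  F[0-2] = +1768.5061 N (tension)
  F[1-2] = +1550.6064 N (tension)
  F[1-3] = -1007.7916 N (compression)
  F[2-3] = +1689.1755 N (tension)
  F[2-4] = +510.5479 N (tension)
  F[3-4] = -1718.8159 N (compression)
  F[3-5] = -0.0000 N (compression)
  F[4-5] = +0.0000 N (tension)
  Rx@0 = -1295.7400 N
  Ry@0 = +1428.7099 N
  Ry@4 = +1641.2401 N

-1504.899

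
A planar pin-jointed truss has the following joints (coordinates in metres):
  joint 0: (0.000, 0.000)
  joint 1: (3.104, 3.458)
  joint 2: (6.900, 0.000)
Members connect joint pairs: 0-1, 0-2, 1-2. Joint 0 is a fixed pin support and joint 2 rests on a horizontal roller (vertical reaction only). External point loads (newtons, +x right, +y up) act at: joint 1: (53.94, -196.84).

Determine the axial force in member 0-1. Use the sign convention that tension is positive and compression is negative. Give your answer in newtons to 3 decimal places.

N=3 nodes, M=3 members, R=3 reactions → 2N=6, M+R=6
member 0 (0-1): L=4.6468, (cx,cy)=(0.6680,0.7442)
member 1 (0-2): L=6.9000, (cx,cy)=(1.0000,0.0000)
member 2 (1-2): L=5.1349, (cx,cy)=(0.7393,-0.6734)
solve A·x = −loads:
  F[0-1] = -109.1926 N (compression)
  F[0-2] = +126.8795 N (tension)
  F[1-2] = -171.6322 N (compression)
  Rx@0 = -53.9400 N
  Ry@0 = +81.2580 N
  Ry@2 = +115.5820 N

-109.193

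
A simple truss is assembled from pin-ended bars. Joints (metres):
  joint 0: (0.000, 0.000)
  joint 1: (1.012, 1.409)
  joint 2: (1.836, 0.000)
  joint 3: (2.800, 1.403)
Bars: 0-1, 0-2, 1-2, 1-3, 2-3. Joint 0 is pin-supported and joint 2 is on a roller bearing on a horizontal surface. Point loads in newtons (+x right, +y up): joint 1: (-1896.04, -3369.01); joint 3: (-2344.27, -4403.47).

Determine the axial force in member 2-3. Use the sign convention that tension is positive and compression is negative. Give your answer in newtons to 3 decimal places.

N=4 nodes, M=5 members, R=3 reactions → 2N=8, M+R=8
member 0 (0-1): L=1.7348, (cx,cy)=(0.5834,0.8122)
member 1 (0-2): L=1.8360, (cx,cy)=(1.0000,0.0000)
member 2 (1-2): L=1.6323, (cx,cy)=(0.5048,-0.8632)
member 3 (1-3): L=1.7880, (cx,cy)=(1.0000,-0.0034)
member 4 (2-3): L=1.7023, (cx,cy)=(0.5663,0.8242)
solve A·x = −loads:
  F[0-1] = -3012.0629 N (compression)
  F[0-2] = -2483.1845 N (compression)
  F[1-2] = -1071.4018 N (compression)
  F[1-3] = +679.7866 N (tension)
  F[2-3] = -5339.9774 N (compression)
  Rx@0 = +4240.3100 N
  Ry@0 = +2446.4326 N
  Ry@2 = +5326.0474 N

-5339.977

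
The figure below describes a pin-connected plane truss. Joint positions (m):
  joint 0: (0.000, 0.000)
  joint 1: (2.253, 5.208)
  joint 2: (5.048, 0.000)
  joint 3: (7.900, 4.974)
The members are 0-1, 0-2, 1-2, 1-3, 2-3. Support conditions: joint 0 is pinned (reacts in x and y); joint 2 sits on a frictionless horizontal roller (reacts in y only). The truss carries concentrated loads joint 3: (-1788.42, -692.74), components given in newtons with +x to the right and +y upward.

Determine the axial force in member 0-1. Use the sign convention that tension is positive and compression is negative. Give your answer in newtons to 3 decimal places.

N=4 nodes, M=5 members, R=3 reactions → 2N=8, M+R=8
member 0 (0-1): L=5.6744, (cx,cy)=(0.3970,0.9178)
member 1 (0-2): L=5.0480, (cx,cy)=(1.0000,0.0000)
member 2 (1-2): L=5.9106, (cx,cy)=(0.4729,-0.8811)
member 3 (1-3): L=5.6518, (cx,cy)=(0.9991,-0.0414)
member 4 (2-3): L=5.7336, (cx,cy)=(0.4974,0.8675)
solve A·x = −loads:
  F[0-1] = -1493.5953 N (compression)
  F[0-2] = -1195.3976 N (compression)
  F[1-2] = +1619.6662 N (tension)
  F[1-3] = -1360.0941 N (compression)
  F[2-3] = -863.4472 N (compression)
  Rx@0 = +1788.4200 N
  Ry@0 = +1370.8214 N
  Ry@2 = -678.0814 N

-1493.595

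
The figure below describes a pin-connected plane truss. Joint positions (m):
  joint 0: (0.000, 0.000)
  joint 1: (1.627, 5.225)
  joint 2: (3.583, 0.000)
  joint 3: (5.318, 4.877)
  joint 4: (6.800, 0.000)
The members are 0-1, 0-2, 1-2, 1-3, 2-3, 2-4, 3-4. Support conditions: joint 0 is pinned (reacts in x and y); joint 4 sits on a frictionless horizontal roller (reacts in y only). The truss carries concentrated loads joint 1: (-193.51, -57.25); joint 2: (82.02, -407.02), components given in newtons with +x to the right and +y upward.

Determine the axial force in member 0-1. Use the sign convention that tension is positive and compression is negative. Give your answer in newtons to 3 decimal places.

-403.022

N=5 nodes, M=7 members, R=3 reactions → 2N=10, M+R=10
member 0 (0-1): L=5.4725, (cx,cy)=(0.2973,0.9548)
member 1 (0-2): L=3.5830, (cx,cy)=(1.0000,0.0000)
member 2 (1-2): L=5.5791, (cx,cy)=(0.3506,-0.9365)
member 3 (1-3): L=3.7074, (cx,cy)=(0.9956,-0.0939)
member 4 (2-3): L=5.1764, (cx,cy)=(0.3352,0.9422)
member 5 (2-4): L=3.2170, (cx,cy)=(1.0000,0.0000)
member 6 (3-4): L=5.0972, (cx,cy)=(0.2907,-0.9568)
solve A·x = −loads:
  F[0-1] = -403.0220 N (compression)
  F[0-2] = +8.3314 N (tension)
  F[1-2] = +354.8535 N (tension)
  F[1-3] = -50.9455 N (compression)
  F[2-3] = +79.2753 N (tension)
  F[2-4] = +24.1495 N (tension)
  F[3-4] = -83.0601 N (compression)
  Rx@0 = +111.4900 N
  Ry@0 = +384.7981 N
  Ry@4 = +79.4719 N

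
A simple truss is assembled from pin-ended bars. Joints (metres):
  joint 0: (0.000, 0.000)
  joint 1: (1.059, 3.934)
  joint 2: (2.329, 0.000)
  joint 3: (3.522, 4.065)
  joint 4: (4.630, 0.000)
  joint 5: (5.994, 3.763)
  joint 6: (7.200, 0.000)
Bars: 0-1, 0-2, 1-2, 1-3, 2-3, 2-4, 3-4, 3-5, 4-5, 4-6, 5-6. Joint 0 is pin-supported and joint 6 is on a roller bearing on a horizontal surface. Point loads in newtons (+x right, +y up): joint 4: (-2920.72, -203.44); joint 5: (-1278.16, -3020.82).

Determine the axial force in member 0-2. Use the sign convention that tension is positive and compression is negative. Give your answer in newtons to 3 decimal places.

-3863.300

N=7 nodes, M=11 members, R=3 reactions → 2N=14, M+R=14
member 0 (0-1): L=4.0740, (cx,cy)=(0.2599,0.9656)
member 1 (0-2): L=2.3290, (cx,cy)=(1.0000,0.0000)
member 2 (1-2): L=4.1339, (cx,cy)=(0.3072,-0.9516)
member 3 (1-3): L=2.4665, (cx,cy)=(0.9986,0.0531)
member 4 (2-3): L=4.2364, (cx,cy)=(0.2816,0.9595)
member 5 (2-4): L=2.3010, (cx,cy)=(1.0000,0.0000)
member 6 (3-4): L=4.2133, (cx,cy)=(0.2630,-0.9648)
member 7 (3-5): L=2.4904, (cx,cy)=(0.9926,-0.1213)
member 8 (4-5): L=4.0026, (cx,cy)=(0.3408,0.9401)
member 9 (4-6): L=2.5700, (cx,cy)=(1.0000,0.0000)
member 10 (5-6): L=3.9515, (cx,cy)=(0.3052,-0.9523)
solve A·x = −loads:
  F[0-1] = -1290.9980 N (compression)
  F[0-2] = -3863.3002 N (compression)
  F[1-2] = +1269.4184 N (tension)
  F[1-3] = -726.5894 N (compression)
  F[2-3] = -1258.9796 N (compression)
  F[2-4] = -3118.7825 N (compression)
  F[3-4] = +1478.0865 N (tension)
  F[3-5] = -1479.7204 N (compression)
  F[4-5] = -1300.4627 N (compression)
  F[4-6] = +633.8117 N (tension)
  F[5-6] = -2076.7225 N (compression)
  Rx@0 = +4198.8800 N
  Ry@0 = +1246.6203 N
  Ry@6 = +1977.6397 N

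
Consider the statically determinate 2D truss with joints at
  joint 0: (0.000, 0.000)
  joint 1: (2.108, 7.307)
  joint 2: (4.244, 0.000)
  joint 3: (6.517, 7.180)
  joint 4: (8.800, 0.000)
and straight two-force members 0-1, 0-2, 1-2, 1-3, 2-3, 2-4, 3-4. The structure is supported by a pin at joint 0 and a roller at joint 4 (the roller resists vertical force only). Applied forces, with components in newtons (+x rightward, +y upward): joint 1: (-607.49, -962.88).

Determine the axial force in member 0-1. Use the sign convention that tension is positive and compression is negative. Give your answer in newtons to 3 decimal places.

N=5 nodes, M=7 members, R=3 reactions → 2N=10, M+R=10
member 0 (0-1): L=7.6050, (cx,cy)=(0.2772,0.9608)
member 1 (0-2): L=4.2440, (cx,cy)=(1.0000,0.0000)
member 2 (1-2): L=7.6128, (cx,cy)=(0.2806,-0.9598)
member 3 (1-3): L=4.4108, (cx,cy)=(0.9996,-0.0288)
member 4 (2-3): L=7.5312, (cx,cy)=(0.3018,0.9534)
member 5 (2-4): L=4.5560, (cx,cy)=(1.0000,0.0000)
member 6 (3-4): L=7.5342, (cx,cy)=(0.3030,-0.9530)
solve A·x = −loads:
  F[0-1] = -1287.0831 N (compression)
  F[0-2] = -250.7282 N (compression)
  F[1-2] = +280.0615 N (tension)
  F[1-3] = +172.2199 N (tension)
  F[2-3] = -281.9600 N (compression)
  F[2-4] = -87.0498 N (compression)
  F[3-4] = +287.2766 N (tension)
  Rx@0 = +607.4900 N
  Ry@0 = +1236.6503 N
  Ry@4 = -273.7703 N

-1287.083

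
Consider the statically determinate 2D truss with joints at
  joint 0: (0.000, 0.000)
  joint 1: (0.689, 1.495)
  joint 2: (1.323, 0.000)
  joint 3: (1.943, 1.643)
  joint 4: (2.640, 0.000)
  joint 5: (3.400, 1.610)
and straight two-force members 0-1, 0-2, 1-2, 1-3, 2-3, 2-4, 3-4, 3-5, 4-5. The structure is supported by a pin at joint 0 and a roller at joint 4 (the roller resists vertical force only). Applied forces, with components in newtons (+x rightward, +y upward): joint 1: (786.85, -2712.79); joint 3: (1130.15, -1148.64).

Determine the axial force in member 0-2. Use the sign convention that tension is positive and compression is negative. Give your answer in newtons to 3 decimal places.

N=6 nodes, M=9 members, R=3 reactions → 2N=12, M+R=12
member 0 (0-1): L=1.6461, (cx,cy)=(0.4186,0.9082)
member 1 (0-2): L=1.3230, (cx,cy)=(1.0000,0.0000)
member 2 (1-2): L=1.6239, (cx,cy)=(0.3904,-0.9206)
member 3 (1-3): L=1.2627, (cx,cy)=(0.9931,0.1172)
member 4 (2-3): L=1.7561, (cx,cy)=(0.3531,0.9356)
member 5 (2-4): L=1.3170, (cx,cy)=(1.0000,0.0000)
member 6 (3-4): L=1.7847, (cx,cy)=(0.3905,-0.9206)
member 7 (3-5): L=1.4574, (cx,cy)=(0.9997,-0.0226)
member 8 (4-5): L=1.7804, (cx,cy)=(0.4269,0.9043)
solve A·x = −loads:
  F[0-1] = -1276.2968 N (compression)
  F[0-2] = +2451.2034 N (tension)
  F[1-2] = -1768.4476 N (compression)
  F[1-3] = -634.9869 N (compression)
  F[2-3] = +1740.1588 N (tension)
  F[2-4] = +1146.3845 N (tension)
  F[3-4] = -2935.4172 N (compression)
  F[3-5] = -0.0000 N (compression)
  F[4-5] = +0.0000 N (tension)
  Rx@0 = -1917.0000 N
  Ry@0 = +1159.1205 N
  Ry@4 = +2702.3095 N

2451.203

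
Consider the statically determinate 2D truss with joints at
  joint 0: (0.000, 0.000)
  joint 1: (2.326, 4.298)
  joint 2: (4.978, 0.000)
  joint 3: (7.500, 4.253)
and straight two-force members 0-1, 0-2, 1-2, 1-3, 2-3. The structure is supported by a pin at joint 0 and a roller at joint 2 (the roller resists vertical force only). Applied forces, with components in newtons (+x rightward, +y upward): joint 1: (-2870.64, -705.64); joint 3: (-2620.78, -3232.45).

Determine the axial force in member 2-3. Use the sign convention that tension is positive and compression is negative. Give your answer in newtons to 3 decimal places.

N=4 nodes, M=5 members, R=3 reactions → 2N=8, M+R=8
member 0 (0-1): L=4.8870, (cx,cy)=(0.4760,0.8795)
member 1 (0-2): L=4.9780, (cx,cy)=(1.0000,0.0000)
member 2 (1-2): L=5.0503, (cx,cy)=(0.5251,-0.8510)
member 3 (1-3): L=5.1742, (cx,cy)=(1.0000,-0.0087)
member 4 (2-3): L=4.9445, (cx,cy)=(0.5101,0.8601)
solve A·x = −loads:
  F[0-1] = -3929.4864 N (compression)
  F[0-2] = -3621.1671 N (compression)
  F[1-2] = +3238.7941 N (tension)
  F[1-3] = -700.3737 N (compression)
  F[2-3] = -3765.1309 N (compression)
  Rx@0 = +5491.4200 N
  Ry@0 = +3455.8671 N
  Ry@2 = +482.2229 N

-3765.131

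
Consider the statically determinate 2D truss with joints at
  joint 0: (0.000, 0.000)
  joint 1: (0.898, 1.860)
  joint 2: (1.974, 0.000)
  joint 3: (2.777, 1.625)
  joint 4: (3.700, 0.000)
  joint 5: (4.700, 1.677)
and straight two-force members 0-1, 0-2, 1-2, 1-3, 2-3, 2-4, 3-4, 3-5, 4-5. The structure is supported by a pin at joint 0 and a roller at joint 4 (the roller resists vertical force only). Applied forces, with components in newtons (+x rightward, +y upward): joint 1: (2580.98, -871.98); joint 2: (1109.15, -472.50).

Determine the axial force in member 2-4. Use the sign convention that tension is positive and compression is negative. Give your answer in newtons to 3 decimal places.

N=6 nodes, M=9 members, R=3 reactions → 2N=12, M+R=12
member 0 (0-1): L=2.0654, (cx,cy)=(0.4348,0.9005)
member 1 (0-2): L=1.9740, (cx,cy)=(1.0000,0.0000)
member 2 (1-2): L=2.1488, (cx,cy)=(0.5007,-0.8656)
member 3 (1-3): L=1.8936, (cx,cy)=(0.9923,-0.1241)
member 4 (2-3): L=1.8126, (cx,cy)=(0.4430,0.8965)
member 5 (2-4): L=1.7260, (cx,cy)=(1.0000,0.0000)
member 6 (3-4): L=1.8688, (cx,cy)=(0.4939,-0.8695)
member 7 (3-5): L=1.9237, (cx,cy)=(0.9996,0.0270)
member 8 (4-5): L=1.9525, (cx,cy)=(0.5122,0.8589)
solve A·x = −loads:
  F[0-1] = +462.7261 N (tension)
  F[0-2] = +3488.9477 N (tension)
  F[1-2] = -1234.2299 N (compression)
  F[1-3] = -1775.4911 N (compression)
  F[2-3] = +1718.7071 N (tension)
  F[2-4] = +1000.3518 N (tension)
  F[3-4] = -2025.4550 N (compression)
  F[3-5] = +0.0000 N (tension)
  F[4-5] = -0.0000 N (compression)
  Rx@0 = -3690.1300 N
  Ry@0 = -416.7027 N
  Ry@4 = +1761.1827 N

1000.352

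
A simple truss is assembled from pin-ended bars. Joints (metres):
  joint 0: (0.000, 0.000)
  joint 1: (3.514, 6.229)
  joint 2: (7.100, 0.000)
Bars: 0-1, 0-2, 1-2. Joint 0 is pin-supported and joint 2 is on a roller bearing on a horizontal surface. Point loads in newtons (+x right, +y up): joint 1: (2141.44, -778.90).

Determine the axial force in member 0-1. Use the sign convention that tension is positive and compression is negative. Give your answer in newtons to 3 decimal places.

N=3 nodes, M=3 members, R=3 reactions → 2N=6, M+R=6
member 0 (0-1): L=7.1518, (cx,cy)=(0.4913,0.8710)
member 1 (0-2): L=7.1000, (cx,cy)=(1.0000,0.0000)
member 2 (1-2): L=7.1875, (cx,cy)=(0.4989,-0.8666)
solve A·x = −loads:
  F[0-1] = +1705.3902 N (tension)
  F[0-2] = +1303.5085 N (tension)
  F[1-2] = -2612.6433 N (compression)
  Rx@0 = -2141.4400 N
  Ry@0 = -1485.3372 N
  Ry@2 = +2264.2372 N

1705.390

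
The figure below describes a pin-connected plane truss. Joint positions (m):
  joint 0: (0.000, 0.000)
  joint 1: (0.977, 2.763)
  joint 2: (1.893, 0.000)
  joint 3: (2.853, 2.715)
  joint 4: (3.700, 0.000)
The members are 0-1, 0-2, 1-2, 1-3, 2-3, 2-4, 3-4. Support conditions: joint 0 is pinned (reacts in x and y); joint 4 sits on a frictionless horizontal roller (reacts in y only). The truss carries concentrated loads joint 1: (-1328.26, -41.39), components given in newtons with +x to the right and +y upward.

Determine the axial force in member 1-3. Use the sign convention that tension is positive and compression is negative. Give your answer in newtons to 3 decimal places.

N=5 nodes, M=7 members, R=3 reactions → 2N=10, M+R=10
member 0 (0-1): L=2.9306, (cx,cy)=(0.3334,0.9428)
member 1 (0-2): L=1.8930, (cx,cy)=(1.0000,0.0000)
member 2 (1-2): L=2.9109, (cx,cy)=(0.3147,-0.9492)
member 3 (1-3): L=1.8766, (cx,cy)=(0.9997,-0.0256)
member 4 (2-3): L=2.8797, (cx,cy)=(0.3334,0.9428)
member 5 (2-4): L=1.8070, (cx,cy)=(1.0000,0.0000)
member 6 (3-4): L=2.8441, (cx,cy)=(0.2978,-0.9546)
solve A·x = −loads:
  F[0-1] = -1084.3800 N (compression)
  F[0-2] = -966.7566 N (compression)
  F[1-2] = +1016.0192 N (tension)
  F[1-3] = +647.2460 N (tension)
  F[2-3] = -1022.9157 N (compression)
  F[2-4] = -306.0300 N (compression)
  F[3-4] = +1027.5859 N (tension)
  Rx@0 = +1328.2600 N
  Ry@0 = +1022.3479 N
  Ry@4 = -980.9579 N

647.246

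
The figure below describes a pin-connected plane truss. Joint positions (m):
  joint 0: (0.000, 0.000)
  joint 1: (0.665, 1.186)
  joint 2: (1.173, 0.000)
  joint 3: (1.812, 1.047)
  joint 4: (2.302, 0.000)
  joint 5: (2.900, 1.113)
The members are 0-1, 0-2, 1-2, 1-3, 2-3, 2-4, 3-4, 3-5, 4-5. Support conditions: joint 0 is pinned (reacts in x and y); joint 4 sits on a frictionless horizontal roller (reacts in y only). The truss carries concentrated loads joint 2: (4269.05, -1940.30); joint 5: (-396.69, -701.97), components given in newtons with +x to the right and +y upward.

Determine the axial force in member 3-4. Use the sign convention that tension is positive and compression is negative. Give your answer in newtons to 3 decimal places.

N=6 nodes, M=9 members, R=3 reactions → 2N=12, M+R=12
member 0 (0-1): L=1.3597, (cx,cy)=(0.4891,0.8722)
member 1 (0-2): L=1.1730, (cx,cy)=(1.0000,0.0000)
member 2 (1-2): L=1.2902, (cx,cy)=(0.3937,-0.9192)
member 3 (1-3): L=1.1554, (cx,cy)=(0.9927,-0.1203)
member 4 (2-3): L=1.2266, (cx,cy)=(0.5210,0.8536)
member 5 (2-4): L=1.1290, (cx,cy)=(1.0000,0.0000)
member 6 (3-4): L=1.1560, (cx,cy)=(0.4239,-0.9057)
member 7 (3-5): L=1.0900, (cx,cy)=(0.9982,0.0606)
member 8 (4-5): L=1.2635, (cx,cy)=(0.4733,0.8809)
solve A·x = −loads:
  F[0-1] = -1101.8149 N (compression)
  F[0-2] = +4411.2286 N (tension)
  F[1-2] = +1177.6714 N (tension)
  F[1-3] = -1009.8906 N (compression)
  F[2-3] = +1004.8862 N (tension)
  F[2-4] = +82.3649 N (tension)
  F[3-4] = -1082.5382 N (compression)
  F[3-5] = -20.2260 N (compression)
  F[4-5] = -795.4854 N (compression)
  Rx@0 = -3872.3600 N
  Ry@0 = +961.0498 N
  Ry@4 = +1681.2202 N

-1082.538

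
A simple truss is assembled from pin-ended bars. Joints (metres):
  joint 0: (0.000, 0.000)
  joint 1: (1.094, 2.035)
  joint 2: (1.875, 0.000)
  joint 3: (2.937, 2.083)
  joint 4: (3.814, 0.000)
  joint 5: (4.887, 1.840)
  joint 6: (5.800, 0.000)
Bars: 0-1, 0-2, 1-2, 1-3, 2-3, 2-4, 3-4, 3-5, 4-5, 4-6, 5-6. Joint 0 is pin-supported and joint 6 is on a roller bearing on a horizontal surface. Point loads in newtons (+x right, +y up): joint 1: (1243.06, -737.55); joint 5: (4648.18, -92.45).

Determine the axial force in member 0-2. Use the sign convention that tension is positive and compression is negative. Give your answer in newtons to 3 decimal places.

5193.579

N=7 nodes, M=11 members, R=3 reactions → 2N=14, M+R=14
member 0 (0-1): L=2.3104, (cx,cy)=(0.4735,0.8808)
member 1 (0-2): L=1.8750, (cx,cy)=(1.0000,0.0000)
member 2 (1-2): L=2.1797, (cx,cy)=(0.3583,-0.9336)
member 3 (1-3): L=1.8436, (cx,cy)=(0.9997,0.0260)
member 4 (2-3): L=2.3381, (cx,cy)=(0.4542,0.8909)
member 5 (2-4): L=1.9390, (cx,cy)=(1.0000,0.0000)
member 6 (3-4): L=2.2601, (cx,cy)=(0.3880,-0.9216)
member 7 (3-5): L=1.9651, (cx,cy)=(0.9923,-0.1237)
member 8 (4-5): L=2.1300, (cx,cy)=(0.5038,0.8638)
member 9 (4-6): L=1.9860, (cx,cy)=(1.0000,0.0000)
member 10 (5-6): L=2.0541, (cx,cy)=(0.4445,-0.8958)
solve A·x = −loads:
  F[0-1] = +1473.3945 N (tension)
  F[0-2] = +5193.5788 N (tension)
  F[1-2] = -2173.5343 N (compression)
  F[1-3] = +233.4635 N (tension)
  F[2-3] = +2277.7421 N (tension)
  F[2-4] = +3380.2132 N (tension)
  F[3-4] = -2511.5533 N (compression)
  F[3-5] = +2259.8881 N (tension)
  F[4-5] = +2679.5917 N (tension)
  F[4-6] = +1055.7813 N (tension)
  F[5-6] = -2375.2899 N (compression)
  Rx@0 = -5891.2400 N
  Ry@0 = -1297.7519 N
  Ry@6 = +2127.7519 N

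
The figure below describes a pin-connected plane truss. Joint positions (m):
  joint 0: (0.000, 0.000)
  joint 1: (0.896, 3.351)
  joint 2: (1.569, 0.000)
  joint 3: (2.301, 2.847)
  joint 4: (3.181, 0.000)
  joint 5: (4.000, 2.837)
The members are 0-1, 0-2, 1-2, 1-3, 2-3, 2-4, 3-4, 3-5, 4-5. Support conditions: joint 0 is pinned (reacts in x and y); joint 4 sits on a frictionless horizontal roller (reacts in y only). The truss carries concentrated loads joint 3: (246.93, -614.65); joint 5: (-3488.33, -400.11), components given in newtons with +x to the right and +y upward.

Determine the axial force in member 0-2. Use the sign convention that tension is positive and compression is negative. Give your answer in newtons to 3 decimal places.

N=6 nodes, M=9 members, R=3 reactions → 2N=12, M+R=12
member 0 (0-1): L=3.4687, (cx,cy)=(0.2583,0.9661)
member 1 (0-2): L=1.5690, (cx,cy)=(1.0000,0.0000)
member 2 (1-2): L=3.4179, (cx,cy)=(0.1969,-0.9804)
member 3 (1-3): L=1.4927, (cx,cy)=(0.9413,-0.3377)
member 4 (2-3): L=2.9396, (cx,cy)=(0.2490,0.9685)
member 5 (2-4): L=1.6120, (cx,cy)=(1.0000,0.0000)
member 6 (3-4): L=2.9799, (cx,cy)=(0.2953,-0.9554)
member 7 (3-5): L=1.6990, (cx,cy)=(1.0000,-0.0059)
member 8 (4-5): L=2.9529, (cx,cy)=(0.2774,0.9608)
solve A·x = −loads:
  F[0-1] = -3060.9982 N (compression)
  F[0-2] = -2450.7180 N (compression)
  F[1-2] = +3562.0847 N (tension)
  F[1-3] = -1585.1649 N (compression)
  F[2-3] = -3605.9363 N (compression)
  F[2-4] = -851.4025 N (compression)
  F[3-4] = +2472.5574 N (tension)
  F[3-5] = -3367.1613 N (compression)
  F[4-5] = -437.0762 N (compression)
  Rx@0 = +3241.4000 N
  Ry@0 = +2957.1155 N
  Ry@4 = -1942.3555 N

-2450.718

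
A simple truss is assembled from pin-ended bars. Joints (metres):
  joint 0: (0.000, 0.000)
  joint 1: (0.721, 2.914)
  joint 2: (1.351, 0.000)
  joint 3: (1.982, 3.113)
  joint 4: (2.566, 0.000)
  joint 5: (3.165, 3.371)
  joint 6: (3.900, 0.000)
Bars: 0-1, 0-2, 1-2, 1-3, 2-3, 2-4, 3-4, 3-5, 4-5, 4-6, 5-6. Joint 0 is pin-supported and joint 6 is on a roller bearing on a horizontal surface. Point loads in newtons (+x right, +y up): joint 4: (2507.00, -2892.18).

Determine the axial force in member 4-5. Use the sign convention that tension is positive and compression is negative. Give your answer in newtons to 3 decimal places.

2106.240

N=7 nodes, M=11 members, R=3 reactions → 2N=14, M+R=14
member 0 (0-1): L=3.0019, (cx,cy)=(0.2402,0.9707)
member 1 (0-2): L=1.3510, (cx,cy)=(1.0000,0.0000)
member 2 (1-2): L=2.9813, (cx,cy)=(0.2113,-0.9774)
member 3 (1-3): L=1.2766, (cx,cy)=(0.9878,0.1559)
member 4 (2-3): L=3.1763, (cx,cy)=(0.1987,0.9801)
member 5 (2-4): L=1.2150, (cx,cy)=(1.0000,0.0000)
member 6 (3-4): L=3.1673, (cx,cy)=(0.1844,-0.9829)
member 7 (3-5): L=1.2108, (cx,cy)=(0.9770,0.2131)
member 8 (4-5): L=3.4238, (cx,cy)=(0.1750,0.9846)
member 9 (4-6): L=1.3340, (cx,cy)=(1.0000,0.0000)
member 10 (5-6): L=3.4502, (cx,cy)=(0.2130,-0.9770)
solve A·x = −loads:
  F[0-1] = -1019.1056 N (compression)
  F[0-2] = +2751.7723 N (tension)
  F[1-2] = +940.5205 N (tension)
  F[1-3] = -449.0077 N (compression)
  F[2-3] = -937.9766 N (compression)
  F[2-4] = +3136.8557 N (tension)
  F[3-4] = +832.7014 N (tension)
  F[3-5] = -801.8063 N (compression)
  F[4-5] = +2106.2403 N (tension)
  F[4-6] = +414.9024 N (tension)
  F[5-6] = -1947.6128 N (compression)
  Rx@0 = -2507.0000 N
  Ry@0 = +989.2739 N
  Ry@6 = +1902.9061 N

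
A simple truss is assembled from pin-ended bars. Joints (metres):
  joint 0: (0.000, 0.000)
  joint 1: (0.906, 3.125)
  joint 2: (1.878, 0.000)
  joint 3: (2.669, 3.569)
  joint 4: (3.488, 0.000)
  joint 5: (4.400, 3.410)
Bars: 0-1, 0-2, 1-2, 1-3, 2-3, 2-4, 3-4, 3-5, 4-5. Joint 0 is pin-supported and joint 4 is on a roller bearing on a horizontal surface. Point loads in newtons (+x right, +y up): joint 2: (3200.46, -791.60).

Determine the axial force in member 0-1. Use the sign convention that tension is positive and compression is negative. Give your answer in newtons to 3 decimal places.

N=6 nodes, M=9 members, R=3 reactions → 2N=12, M+R=12
member 0 (0-1): L=3.2537, (cx,cy)=(0.2785,0.9604)
member 1 (0-2): L=1.8780, (cx,cy)=(1.0000,0.0000)
member 2 (1-2): L=3.2727, (cx,cy)=(0.2970,-0.9549)
member 3 (1-3): L=1.8180, (cx,cy)=(0.9697,0.2442)
member 4 (2-3): L=3.6556, (cx,cy)=(0.2164,0.9763)
member 5 (2-4): L=1.6100, (cx,cy)=(1.0000,0.0000)
member 6 (3-4): L=3.6618, (cx,cy)=(0.2237,-0.9747)
member 7 (3-5): L=1.7383, (cx,cy)=(0.9958,-0.0915)
member 8 (4-5): L=3.5299, (cx,cy)=(0.2584,0.9660)
solve A·x = −loads:
  F[0-1] = -380.4351 N (compression)
  F[0-2] = +3306.3935 N (tension)
  F[1-2] = +328.9486 N (tension)
  F[1-3] = -209.9912 N (compression)
  F[2-3] = +489.0816 N (tension)
  F[2-4] = +97.8053 N (tension)
  F[3-4] = -437.2893 N (compression)
  F[3-5] = -0.0000 N (tension)
  F[4-5] = +0.0000 N (tension)
  Rx@0 = -3200.4600 N
  Ry@0 = +365.3888 N
  Ry@4 = +426.2112 N

-380.435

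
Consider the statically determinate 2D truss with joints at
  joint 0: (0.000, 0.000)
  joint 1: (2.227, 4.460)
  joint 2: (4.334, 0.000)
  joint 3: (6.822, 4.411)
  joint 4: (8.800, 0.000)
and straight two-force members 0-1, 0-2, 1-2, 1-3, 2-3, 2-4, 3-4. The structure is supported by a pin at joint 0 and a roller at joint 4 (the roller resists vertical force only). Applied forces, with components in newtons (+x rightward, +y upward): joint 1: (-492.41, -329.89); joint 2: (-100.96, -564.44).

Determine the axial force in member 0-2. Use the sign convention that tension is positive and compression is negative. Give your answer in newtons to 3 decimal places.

-202.686

N=5 nodes, M=7 members, R=3 reactions → 2N=10, M+R=10
member 0 (0-1): L=4.9851, (cx,cy)=(0.4467,0.8947)
member 1 (0-2): L=4.3340, (cx,cy)=(1.0000,0.0000)
member 2 (1-2): L=4.9327, (cx,cy)=(0.4272,-0.9042)
member 3 (1-3): L=4.5953, (cx,cy)=(0.9999,-0.0107)
member 4 (2-3): L=5.0643, (cx,cy)=(0.4913,0.8710)
member 5 (2-4): L=4.4660, (cx,cy)=(1.0000,0.0000)
member 6 (3-4): L=4.8342, (cx,cy)=(0.4092,-0.9125)
solve A·x = −loads:
  F[0-1] = -874.5380 N (compression)
  F[0-2] = -202.6858 N (compression)
  F[1-2] = +501.8165 N (tension)
  F[1-3] = -112.6334 N (compression)
  F[2-3] = +127.1045 N (tension)
  F[2-4] = +50.1827 N (tension)
  F[3-4] = -122.6456 N (compression)
  Rx@0 = +593.3700 N
  Ry@0 = +782.4210 N
  Ry@4 = +111.9090 N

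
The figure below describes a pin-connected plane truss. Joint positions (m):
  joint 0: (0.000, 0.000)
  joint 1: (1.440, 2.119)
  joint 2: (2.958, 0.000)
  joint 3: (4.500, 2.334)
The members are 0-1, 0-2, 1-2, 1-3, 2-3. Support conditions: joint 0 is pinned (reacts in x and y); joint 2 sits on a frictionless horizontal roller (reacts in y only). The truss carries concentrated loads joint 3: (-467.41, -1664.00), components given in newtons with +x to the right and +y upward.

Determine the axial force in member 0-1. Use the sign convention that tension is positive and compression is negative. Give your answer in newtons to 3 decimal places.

N=4 nodes, M=5 members, R=3 reactions → 2N=8, M+R=8
member 0 (0-1): L=2.5620, (cx,cy)=(0.5621,0.8271)
member 1 (0-2): L=2.9580, (cx,cy)=(1.0000,0.0000)
member 2 (1-2): L=2.6066, (cx,cy)=(0.5824,-0.8129)
member 3 (1-3): L=3.0675, (cx,cy)=(0.9975,0.0701)
member 4 (2-3): L=2.7974, (cx,cy)=(0.5512,0.8344)
solve A·x = −loads:
  F[0-1] = +602.8725 N (tension)
  F[0-2] = -806.2632 N (compression)
  F[1-2] = -556.0993 N (compression)
  F[1-3] = +664.3384 N (tension)
  F[2-3] = -2050.1667 N (compression)
  Rx@0 = +467.4100 N
  Ry@0 = -498.6319 N
  Ry@2 = +2162.6319 N

602.872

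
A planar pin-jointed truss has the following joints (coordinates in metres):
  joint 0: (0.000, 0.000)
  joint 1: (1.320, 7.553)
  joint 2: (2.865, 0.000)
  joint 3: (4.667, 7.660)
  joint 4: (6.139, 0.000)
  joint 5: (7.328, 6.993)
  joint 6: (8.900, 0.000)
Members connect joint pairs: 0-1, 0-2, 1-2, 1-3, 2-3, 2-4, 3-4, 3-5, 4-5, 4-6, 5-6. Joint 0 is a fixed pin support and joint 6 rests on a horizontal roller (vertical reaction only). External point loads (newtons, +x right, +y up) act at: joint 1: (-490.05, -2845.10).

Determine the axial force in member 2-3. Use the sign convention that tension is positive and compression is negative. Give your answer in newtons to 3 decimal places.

6.413

N=7 nodes, M=11 members, R=3 reactions → 2N=14, M+R=14
member 0 (0-1): L=7.6675, (cx,cy)=(0.1722,0.9851)
member 1 (0-2): L=2.8650, (cx,cy)=(1.0000,0.0000)
member 2 (1-2): L=7.7094, (cx,cy)=(0.2004,-0.9797)
member 3 (1-3): L=3.3487, (cx,cy)=(0.9995,0.0320)
member 4 (2-3): L=7.8691, (cx,cy)=(0.2290,0.9734)
member 5 (2-4): L=3.2740, (cx,cy)=(1.0000,0.0000)
member 6 (3-4): L=7.8002, (cx,cy)=(0.1887,-0.9820)
member 7 (3-5): L=2.7433, (cx,cy)=(0.9700,-0.2431)
member 8 (4-5): L=7.0934, (cx,cy)=(0.1676,0.9859)
member 9 (4-6): L=2.7610, (cx,cy)=(1.0000,0.0000)
member 10 (5-6): L=7.1675, (cx,cy)=(0.2193,-0.9757)
solve A·x = −loads:
  F[0-1] = -2882.0415 N (compression)
  F[0-2] = +6.1099 N (tension)
  F[1-2] = -6.3719 N (compression)
  F[1-3] = -4.8354 N (compression)
  F[2-3] = +6.4130 N (tension)
  F[2-4] = +3.3644 N (tension)
  F[3-4] = -5.6111 N (compression)
  F[3-5] = -2.3768 N (compression)
  F[4-5] = +5.5893 N (tension)
  F[4-6] = +1.3686 N (tension)
  F[5-6] = -6.2401 N (compression)
  Rx@0 = +490.0500 N
  Ry@0 = +2839.0119 N
  Ry@6 = +6.0881 N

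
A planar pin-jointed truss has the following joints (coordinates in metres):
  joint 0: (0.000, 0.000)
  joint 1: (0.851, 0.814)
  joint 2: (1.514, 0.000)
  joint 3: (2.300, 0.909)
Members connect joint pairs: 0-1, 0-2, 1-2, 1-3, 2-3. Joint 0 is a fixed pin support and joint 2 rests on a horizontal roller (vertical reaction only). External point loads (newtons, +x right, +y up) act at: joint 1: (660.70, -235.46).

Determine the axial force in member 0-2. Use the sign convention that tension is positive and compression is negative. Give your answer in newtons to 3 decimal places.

397.127

N=4 nodes, M=5 members, R=3 reactions → 2N=8, M+R=8
member 0 (0-1): L=1.1776, (cx,cy)=(0.7226,0.6912)
member 1 (0-2): L=1.5140, (cx,cy)=(1.0000,0.0000)
member 2 (1-2): L=1.0498, (cx,cy)=(0.6315,-0.7754)
member 3 (1-3): L=1.4521, (cx,cy)=(0.9979,0.0654)
member 4 (2-3): L=1.2017, (cx,cy)=(0.6541,0.7564)
solve A·x = −loads:
  F[0-1] = +364.7356 N (tension)
  F[0-2] = +397.1268 N (tension)
  F[1-2] = -628.8383 N (compression)
  F[1-3] = +0.0000 N (tension)
  F[2-3] = -0.0000 N (compression)
  Rx@0 = -660.7000 N
  Ry@0 = -252.1135 N
  Ry@2 = +487.5735 N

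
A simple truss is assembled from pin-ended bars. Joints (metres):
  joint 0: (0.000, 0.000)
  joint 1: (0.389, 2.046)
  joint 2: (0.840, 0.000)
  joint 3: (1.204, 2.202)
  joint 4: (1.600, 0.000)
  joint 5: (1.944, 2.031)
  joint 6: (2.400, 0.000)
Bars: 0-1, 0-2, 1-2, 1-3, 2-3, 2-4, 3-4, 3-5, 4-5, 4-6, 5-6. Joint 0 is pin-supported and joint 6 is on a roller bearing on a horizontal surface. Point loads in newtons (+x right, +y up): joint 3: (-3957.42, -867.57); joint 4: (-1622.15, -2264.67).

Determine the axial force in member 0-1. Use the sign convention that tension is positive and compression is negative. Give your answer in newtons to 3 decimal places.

N=7 nodes, M=11 members, R=3 reactions → 2N=14, M+R=14
member 0 (0-1): L=2.0827, (cx,cy)=(0.1868,0.9824)
member 1 (0-2): L=0.8400, (cx,cy)=(1.0000,0.0000)
member 2 (1-2): L=2.0951, (cx,cy)=(0.2153,-0.9766)
member 3 (1-3): L=0.8298, (cx,cy)=(0.9822,0.1880)
member 4 (2-3): L=2.2319, (cx,cy)=(0.1631,0.9866)
member 5 (2-4): L=0.7600, (cx,cy)=(1.0000,0.0000)
member 6 (3-4): L=2.2373, (cx,cy)=(0.1770,-0.9842)
member 7 (3-5): L=0.7595, (cx,cy)=(0.9743,-0.2251)
member 8 (4-5): L=2.0599, (cx,cy)=(0.1670,0.9860)
member 9 (4-6): L=0.8000, (cx,cy)=(1.0000,0.0000)
member 10 (5-6): L=2.0816, (cx,cy)=(0.2191,-0.9757)
solve A·x = −loads:
  F[0-1] = -4904.4730 N (compression)
  F[0-2] = -4663.5070 N (compression)
  F[1-2] = +4561.8004 N (tension)
  F[1-3] = -1932.5049 N (compression)
  F[2-3] = -4515.3101 N (compression)
  F[2-4] = -2945.1164 N (compression)
  F[3-4] = +3863.9226 N (tension)
  F[3-5] = +655.9037 N (tension)
  F[4-5] = -1560.1549 N (compression)
  F[4-6] = -378.5231 N (compression)
  F[5-6] = +1727.8925 N (tension)
  Rx@0 = +5579.5700 N
  Ry@0 = +4818.1619 N
  Ry@6 = -1685.9219 N

-4904.473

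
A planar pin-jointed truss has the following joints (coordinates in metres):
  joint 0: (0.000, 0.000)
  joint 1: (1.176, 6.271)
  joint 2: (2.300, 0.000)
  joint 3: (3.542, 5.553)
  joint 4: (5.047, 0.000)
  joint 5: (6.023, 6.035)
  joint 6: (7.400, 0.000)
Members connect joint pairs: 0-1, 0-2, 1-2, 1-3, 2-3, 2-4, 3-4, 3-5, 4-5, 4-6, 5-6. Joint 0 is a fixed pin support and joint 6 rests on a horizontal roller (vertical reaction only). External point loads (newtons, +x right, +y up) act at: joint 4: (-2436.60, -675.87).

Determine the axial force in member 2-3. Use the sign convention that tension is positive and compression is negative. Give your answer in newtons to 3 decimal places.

-246.139

N=7 nodes, M=11 members, R=3 reactions → 2N=14, M+R=14
member 0 (0-1): L=6.3803, (cx,cy)=(0.1843,0.9829)
member 1 (0-2): L=2.3000, (cx,cy)=(1.0000,0.0000)
member 2 (1-2): L=6.3709, (cx,cy)=(0.1764,-0.9843)
member 3 (1-3): L=2.4725, (cx,cy)=(0.9569,-0.2904)
member 4 (2-3): L=5.6902, (cx,cy)=(0.2183,0.9759)
member 5 (2-4): L=2.7470, (cx,cy)=(1.0000,0.0000)
member 6 (3-4): L=5.7533, (cx,cy)=(0.2616,-0.9652)
member 7 (3-5): L=2.5274, (cx,cy)=(0.9816,0.1907)
member 8 (4-5): L=6.1134, (cx,cy)=(0.1596,0.9872)
member 9 (4-6): L=2.3530, (cx,cy)=(1.0000,0.0000)
member 10 (5-6): L=6.1901, (cx,cy)=(0.2225,-0.9749)
solve A·x = −loads:
  F[0-1] = -218.6546 N (compression)
  F[0-2] = -2396.2983 N (compression)
  F[1-2] = +244.0318 N (tension)
  F[1-3] = -87.1090 N (compression)
  F[2-3] = -246.1387 N (compression)
  F[2-4] = -2299.5199 N (compression)
  F[3-4] = +185.3120 N (tension)
  F[3-5] = -189.0247 N (compression)
  F[4-5] = +503.4682 N (tension)
  F[4-6] = +105.1772 N (tension)
  F[5-6] = -472.8085 N (compression)
  Rx@0 = +2436.6000 N
  Ry@0 = +214.9084 N
  Ry@6 = +460.9616 N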